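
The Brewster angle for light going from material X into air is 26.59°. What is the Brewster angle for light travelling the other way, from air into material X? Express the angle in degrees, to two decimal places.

θ_B' ≈ 63.41°

Reversing the direction swaps n₁ and n₂, so tan θ_B' = 1/tan θ_B and θ_B' = 90° − θ_B.
Hence θ_B' = 90° − 26.59° = 63.41°.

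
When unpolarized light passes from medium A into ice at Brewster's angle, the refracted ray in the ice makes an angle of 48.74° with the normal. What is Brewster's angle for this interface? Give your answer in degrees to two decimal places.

θ_B ≈ 41.26°

Brewster's condition makes the reflected and refracted beams perpendicular: θ_B + θ_t = 90°.
θ_B = 90° − 48.74° = 41.26°.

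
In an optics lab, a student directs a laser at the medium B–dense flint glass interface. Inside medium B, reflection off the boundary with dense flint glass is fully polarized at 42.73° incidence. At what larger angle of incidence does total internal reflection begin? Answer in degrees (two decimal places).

θ_c ≈ 67.48°

tan θ_B = n₂/n₁ = tan 42.73° = 0.9237.
Total internal reflection: sin θ_c = n₂/n₁ = 0.9237.
θ_c = arcsin(0.9237) = 67.48°.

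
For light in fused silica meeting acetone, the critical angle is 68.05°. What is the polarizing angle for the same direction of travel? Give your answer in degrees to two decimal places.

θ_B ≈ 42.85°

sin θ_c = n₂/n₁, so n₂/n₁ = sin 68.05° = 0.9275.
Brewster: tan θ_B = n₂/n₁ = 0.9275.
θ_B = arctan(0.9275) = 42.85°.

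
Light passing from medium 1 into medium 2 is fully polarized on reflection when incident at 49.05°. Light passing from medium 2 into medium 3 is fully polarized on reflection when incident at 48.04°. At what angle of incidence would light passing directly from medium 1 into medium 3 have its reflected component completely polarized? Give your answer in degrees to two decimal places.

θ_B ≈ 52.04°

Each Brewster angle gives a ratio: n₂/n₁ = tan 49.05° = 1.1524, n₃/n₂ = tan 48.04° = 1.1122.
So n₃/n₁ = (n₂/n₁)(n₃/n₂) = 1.1524 × 1.1122 = 1.2817.
θ_B(1→3) = arctan(1.2817) = 52.04°.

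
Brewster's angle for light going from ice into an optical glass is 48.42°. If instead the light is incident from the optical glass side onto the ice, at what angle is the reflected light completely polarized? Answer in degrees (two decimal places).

θ_B' ≈ 41.58°

Reversing the direction swaps n₁ and n₂, so tan θ_B' = 1/tan θ_B and θ_B' = 90° − θ_B.
Hence θ_B' = 90° − 48.42° = 41.58°.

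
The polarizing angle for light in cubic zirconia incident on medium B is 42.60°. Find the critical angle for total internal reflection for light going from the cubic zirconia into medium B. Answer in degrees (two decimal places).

θ_c ≈ 66.86°

tan θ_B = n₂/n₁ = tan 42.60° = 0.9195.
Total internal reflection: sin θ_c = n₂/n₁ = 0.9195.
θ_c = arcsin(0.9195) = 66.86°.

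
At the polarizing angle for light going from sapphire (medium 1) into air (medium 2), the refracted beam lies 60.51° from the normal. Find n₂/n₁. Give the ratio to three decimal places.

n₂/n₁ ≈ 0.566

At Brewster incidence θ_B = 90° − θ_t = 90° − 60.51° = 29.49°.
tan θ_B = n₂/n₁, so n₂/n₁ = tan 29.49° = 0.566.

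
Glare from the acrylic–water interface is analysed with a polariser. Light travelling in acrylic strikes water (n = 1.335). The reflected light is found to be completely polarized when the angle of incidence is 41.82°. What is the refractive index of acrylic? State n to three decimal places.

n ≈ 1.492

At Brewster's angle, tan θ_B = n₂/n₁ with n₁ on the incident side (acrylic) and n₂ on the transmitted side (water).
n₁ = n₂ / tan θ_B = 1.335 / tan 41.82° = 1.492.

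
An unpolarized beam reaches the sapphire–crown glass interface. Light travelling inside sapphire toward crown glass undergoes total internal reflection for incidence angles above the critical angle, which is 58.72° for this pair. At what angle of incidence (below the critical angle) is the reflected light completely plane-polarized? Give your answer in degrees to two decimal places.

θ_B ≈ 40.52°

n₂/n₁ = sin θ_c = sin 58.72° = 0.8546.
tan θ_B equals the same ratio, so θ_B = arctan(0.8546) = 40.52°.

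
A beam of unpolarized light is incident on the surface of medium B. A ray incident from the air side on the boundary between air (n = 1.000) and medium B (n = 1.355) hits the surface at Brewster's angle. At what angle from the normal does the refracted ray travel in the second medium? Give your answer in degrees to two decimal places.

θ_B = arctan(n₂/n₁) = arctan(1.355/1.000) = 53.57°.
The refracted ray is perpendicular to the reflected ray, so θ_t = 90° − θ_B = 36.43°.

θ_t ≈ 36.43°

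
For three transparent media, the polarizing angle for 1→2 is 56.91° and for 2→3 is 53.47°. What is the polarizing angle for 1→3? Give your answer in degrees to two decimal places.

n₂/n₁ = tan 56.91° = 1.5346 and n₃/n₂ = tan 53.47° = 1.3499.
Multiplying, n₃/n₁ = 1.5346 × 1.3499 = 2.0716, and θ_B(1→3) = arctan 2.0716 = 64.23°.

θ_B ≈ 64.23°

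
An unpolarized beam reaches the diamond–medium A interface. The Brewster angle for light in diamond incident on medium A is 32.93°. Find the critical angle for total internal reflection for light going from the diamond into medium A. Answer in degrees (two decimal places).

n₂/n₁ = tan 32.93° = 0.6477; the critical angle satisfies sin θ_c = n₂/n₁.
θ_c = arcsin(0.6477) = 40.37°.

θ_c ≈ 40.37°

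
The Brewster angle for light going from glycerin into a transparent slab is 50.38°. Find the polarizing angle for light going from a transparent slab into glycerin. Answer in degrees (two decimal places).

The two Brewster angles are complementary: θ_B' = 90° − θ_B = 90° − 50.38° = 39.62°.

θ_B' ≈ 39.62°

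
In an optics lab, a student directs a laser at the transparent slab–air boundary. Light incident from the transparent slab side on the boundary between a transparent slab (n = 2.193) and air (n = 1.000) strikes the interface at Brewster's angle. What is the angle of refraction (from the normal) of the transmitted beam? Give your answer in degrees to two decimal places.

θ_B = arctan(n₂/n₁) = arctan(1.000/2.193) = 24.51°.
The refracted ray is perpendicular to the reflected ray, so θ_t = 90° − θ_B = 65.49°.

θ_t ≈ 65.49°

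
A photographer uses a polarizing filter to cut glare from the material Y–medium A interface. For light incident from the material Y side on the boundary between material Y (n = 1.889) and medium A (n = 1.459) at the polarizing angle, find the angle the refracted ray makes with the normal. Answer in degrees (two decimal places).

θ_t ≈ 52.32°

θ_B = arctan(n₂/n₁) = arctan(1.459/1.889) = 37.68°.
At Brewster's angle the reflected and refracted rays are perpendicular, so θ_t = 90° − θ_B = 90° − 37.68° = 52.32°.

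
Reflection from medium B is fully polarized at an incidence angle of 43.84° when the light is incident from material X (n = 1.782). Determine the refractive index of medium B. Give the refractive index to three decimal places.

Brewster's law: tan θ_B = n₂/n₁ (light incident in material X, refracted into medium B).
n₂ = n₁ tan θ_B = 1.782 × tan 43.84° = 1.711.

n ≈ 1.711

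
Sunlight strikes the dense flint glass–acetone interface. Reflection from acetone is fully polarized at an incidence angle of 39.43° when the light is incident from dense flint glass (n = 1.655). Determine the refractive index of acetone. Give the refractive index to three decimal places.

n ≈ 1.361

Full polarization of the reflected beam means tan θ_B = n₂/n₁, where n₁ is the incident medium (dense flint glass).
n₂ = n₁ tan θ_B = 1.655 × tan 39.43° = 1.361.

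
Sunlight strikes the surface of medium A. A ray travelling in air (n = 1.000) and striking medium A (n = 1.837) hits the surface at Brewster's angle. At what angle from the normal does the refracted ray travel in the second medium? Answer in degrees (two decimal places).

First find Brewster's angle: tan θ_B = 1.837/1.000 = 1.8370, giving θ_B = 61.44°.
Since θ_B + θ_t = 90° at Brewster incidence, θ_t = 90° − 61.44° = 28.56°.

θ_t ≈ 28.56°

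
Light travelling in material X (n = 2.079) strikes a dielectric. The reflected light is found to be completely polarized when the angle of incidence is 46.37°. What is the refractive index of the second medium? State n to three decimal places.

Full polarization of the reflected beam means tan θ_B = n₂/n₁, where n₁ is the incident medium (material X).
n₂ = n₁ tan θ_B = 2.079 × tan 46.37° = 2.181.

n ≈ 2.181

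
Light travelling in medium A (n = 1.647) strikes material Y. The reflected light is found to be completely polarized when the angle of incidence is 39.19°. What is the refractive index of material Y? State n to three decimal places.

n ≈ 1.343

Brewster's law: tan θ_B = n₂/n₁ (light incident in medium A, refracted into material Y).
n₂ = n₁ tan θ_B = 1.647 × tan 39.19° = 1.343.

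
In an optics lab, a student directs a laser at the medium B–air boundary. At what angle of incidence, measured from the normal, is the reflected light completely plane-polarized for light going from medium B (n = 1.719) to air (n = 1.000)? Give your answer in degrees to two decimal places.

θ_B ≈ 30.19°

Brewster's condition: tan θ_B = n₂/n₁ = 1.000/1.719 = 0.5817. Taking the arctangent, θ_B = 30.19°.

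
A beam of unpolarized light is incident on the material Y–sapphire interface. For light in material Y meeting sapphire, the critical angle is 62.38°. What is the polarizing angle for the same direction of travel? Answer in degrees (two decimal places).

At the critical angle sin θ_c = n₂/n₁, giving n₂/n₁ = sin 62.38° = 0.8860.
Then tan θ_B = n₂/n₁ = 0.8860, so θ_B = arctan 0.8860 = 41.54°.

θ_B ≈ 41.54°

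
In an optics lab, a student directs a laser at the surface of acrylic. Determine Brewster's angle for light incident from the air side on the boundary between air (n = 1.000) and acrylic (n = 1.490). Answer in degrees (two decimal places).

θ_B ≈ 56.13°

At Brewster's angle the reflected and refracted rays are perpendicular, which with Snell's law gives tan θ_B = n₂/n₁.
tan θ_B = n₂/n₁ = 1.490/1.000 = 1.4900.
So θ_B = arctan 1.4900 = 56.13°.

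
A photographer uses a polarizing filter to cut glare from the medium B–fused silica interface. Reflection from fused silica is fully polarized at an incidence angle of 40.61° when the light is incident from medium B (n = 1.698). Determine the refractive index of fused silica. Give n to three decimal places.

n ≈ 1.456

Full polarization of the reflected beam means tan θ_B = n₂/n₁, where n₁ is the incident medium (medium B).
n₂ = n₁ tan θ_B = 1.698 × tan 40.61° = 1.456.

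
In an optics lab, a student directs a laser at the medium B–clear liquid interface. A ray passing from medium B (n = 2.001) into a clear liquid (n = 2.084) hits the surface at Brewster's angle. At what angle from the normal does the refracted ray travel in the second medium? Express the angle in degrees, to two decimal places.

θ_t ≈ 43.84°

tan θ_B = n₂/n₁ = 2.084/2.001 = 1.0415, so θ_B = 46.16°.
Since θ_B + θ_t = 90° at Brewster incidence, θ_t = 90° − 46.16° = 43.84°.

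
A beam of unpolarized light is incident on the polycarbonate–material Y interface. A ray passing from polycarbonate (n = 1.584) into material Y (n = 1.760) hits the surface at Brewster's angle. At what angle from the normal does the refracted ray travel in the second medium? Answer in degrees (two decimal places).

θ_B = arctan(n₂/n₁) = arctan(1.760/1.584) = 48.01°.
Since θ_B + θ_t = 90° at Brewster incidence, θ_t = 90° − 48.01° = 41.99°.

θ_t ≈ 41.99°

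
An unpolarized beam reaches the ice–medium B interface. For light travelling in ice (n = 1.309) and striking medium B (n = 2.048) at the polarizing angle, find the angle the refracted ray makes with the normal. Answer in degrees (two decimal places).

θ_t ≈ 32.59°

θ_B = arctan(n₂/n₁) = arctan(2.048/1.309) = 57.41°.
Since θ_B + θ_t = 90° at Brewster incidence, θ_t = 90° − 57.41° = 32.59°.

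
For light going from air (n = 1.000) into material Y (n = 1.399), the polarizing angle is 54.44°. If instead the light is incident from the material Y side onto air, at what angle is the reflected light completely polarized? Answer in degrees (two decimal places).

θ_B' ≈ 35.56°

tan θ_B' = n₁/n₂ = 1/tan θ_B, so θ_B' = 90° − θ_B.
θ_B' = 90° − 54.44° = 35.56°.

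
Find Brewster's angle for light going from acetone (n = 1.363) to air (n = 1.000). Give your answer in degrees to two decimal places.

θ_B ≈ 36.27°

tan θ_B = n₂/n₁ = 1.000/1.363 = 0.7337.
So θ_B = arctan 0.7337 = 36.27°.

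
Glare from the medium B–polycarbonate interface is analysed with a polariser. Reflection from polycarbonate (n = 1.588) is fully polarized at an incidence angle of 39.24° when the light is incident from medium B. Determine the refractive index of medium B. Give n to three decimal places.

Full polarization of the reflected beam means tan θ_B = n₂/n₁, where n₁ is the incident medium (medium B).
n₁ = n₂ / tan θ_B = 1.588 / tan 39.24° = 1.944.

n ≈ 1.944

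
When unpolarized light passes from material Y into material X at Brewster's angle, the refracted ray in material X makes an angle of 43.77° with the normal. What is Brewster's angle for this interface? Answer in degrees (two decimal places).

At Brewster's angle the reflected and refracted rays are perpendicular, so θ_B + θ_t = 90°.
θ_B = 90° − 43.77° = 46.23°.

θ_B ≈ 46.23°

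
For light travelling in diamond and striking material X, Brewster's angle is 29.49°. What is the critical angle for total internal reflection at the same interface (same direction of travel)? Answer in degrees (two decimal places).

θ_c ≈ 34.44°

n₂/n₁ = tan 29.49° = 0.5655; the critical angle satisfies sin θ_c = n₂/n₁.
θ_c = arcsin(0.5655) = 34.44°.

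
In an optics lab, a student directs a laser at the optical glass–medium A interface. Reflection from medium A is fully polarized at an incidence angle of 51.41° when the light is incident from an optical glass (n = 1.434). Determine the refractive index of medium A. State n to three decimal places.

n ≈ 1.797

Full polarization of the reflected beam means tan θ_B = n₂/n₁, where n₁ is the incident medium (an optical glass).
n₂ = n₁ tan θ_B = 1.434 × tan 51.41° = 1.797.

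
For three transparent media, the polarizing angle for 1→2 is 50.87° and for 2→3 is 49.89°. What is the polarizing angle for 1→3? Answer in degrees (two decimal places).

θ_B ≈ 55.58°

tan θ_B(1→2) = n₂/n₁ = tan 50.87° = 1.2292.
tan θ_B(2→3) = n₃/n₂ = tan 49.89° = 1.1871.
n₃/n₁ = 1.4592. Then tan θ_B(1→3) = n₃/n₁, so θ_B(1→3) = arctan(1.4592) = 55.58°.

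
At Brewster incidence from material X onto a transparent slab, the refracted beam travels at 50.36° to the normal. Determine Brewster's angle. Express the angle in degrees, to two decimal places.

Since the reflected and refracted rays are at right angles at the polarizing angle, θ_B + θ_t = 90°.
So θ_B = 90° − θ_t = 90° − 50.36° = 39.64°.

θ_B ≈ 39.64°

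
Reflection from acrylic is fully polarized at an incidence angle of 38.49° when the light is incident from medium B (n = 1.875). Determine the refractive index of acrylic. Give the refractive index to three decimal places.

n ≈ 1.491

Full polarization of the reflected beam means tan θ_B = n₂/n₁, where n₁ is the incident medium (medium B).
n₂ = n₁ tan θ_B = 1.875 × tan 38.49° = 1.491.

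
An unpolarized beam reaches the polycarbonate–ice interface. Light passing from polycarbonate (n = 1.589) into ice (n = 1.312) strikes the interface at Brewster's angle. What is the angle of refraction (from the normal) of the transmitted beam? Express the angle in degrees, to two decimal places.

tan θ_B = n₂/n₁ = 1.312/1.589 = 0.8257, so θ_B = 39.55°.
Since θ_B + θ_t = 90° at Brewster incidence, θ_t = 90° − 39.55° = 50.45°.

θ_t ≈ 50.45°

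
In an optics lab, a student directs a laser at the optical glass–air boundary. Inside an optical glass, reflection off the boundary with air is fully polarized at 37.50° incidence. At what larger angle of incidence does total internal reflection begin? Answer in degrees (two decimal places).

θ_c ≈ 50.11°

tan θ_B = n₂/n₁ = tan 37.50° = 0.7673.
Total internal reflection: sin θ_c = n₂/n₁ = 0.7673.
θ_c = arcsin(0.7673) = 50.11°.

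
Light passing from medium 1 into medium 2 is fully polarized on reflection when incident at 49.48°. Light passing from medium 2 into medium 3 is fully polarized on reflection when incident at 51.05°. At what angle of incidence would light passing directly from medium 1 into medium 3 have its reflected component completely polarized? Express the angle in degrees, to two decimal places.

n₂/n₁ = tan 49.48° = 1.1700 and n₃/n₂ = tan 51.05° = 1.2371.
Multiplying, n₃/n₁ = 1.1700 × 1.2371 = 1.4474, and θ_B(1→3) = arctan 1.4474 = 55.36°.

θ_B ≈ 55.36°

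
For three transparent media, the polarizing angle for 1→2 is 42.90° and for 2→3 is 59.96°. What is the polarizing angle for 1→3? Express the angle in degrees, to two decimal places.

tan θ_B(1→2) = n₂/n₁ = tan 42.90° = 0.9293.
tan θ_B(2→3) = n₃/n₂ = tan 59.96° = 1.7293.
n₃/n₁ = 1.6069. Then tan θ_B(1→3) = n₃/n₁, so θ_B(1→3) = arctan(1.6069) = 58.11°.

θ_B ≈ 58.11°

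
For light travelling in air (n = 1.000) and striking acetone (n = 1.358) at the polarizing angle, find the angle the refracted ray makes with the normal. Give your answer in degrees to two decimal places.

θ_t ≈ 36.37°

θ_B = arctan(n₂/n₁) = arctan(1.358/1.000) = 53.63°.
The refracted ray is perpendicular to the reflected ray, so θ_t = 90° − θ_B = 36.37°.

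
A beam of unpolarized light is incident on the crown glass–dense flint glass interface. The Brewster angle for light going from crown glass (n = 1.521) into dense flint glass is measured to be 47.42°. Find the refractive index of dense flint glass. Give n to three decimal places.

n ≈ 1.655

Full polarization of the reflected beam means tan θ_B = n₂/n₁, where n₁ is the incident medium (crown glass).
n₂ = n₁ tan θ_B = 1.521 × tan 47.42° = 1.655.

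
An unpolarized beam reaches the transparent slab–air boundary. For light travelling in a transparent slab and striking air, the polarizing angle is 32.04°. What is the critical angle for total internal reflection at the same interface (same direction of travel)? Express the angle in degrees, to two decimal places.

θ_c ≈ 38.74°

n₂/n₁ = tan 32.04° = 0.6258; the critical angle satisfies sin θ_c = n₂/n₁.
θ_c = arcsin(0.6258) = 38.74°.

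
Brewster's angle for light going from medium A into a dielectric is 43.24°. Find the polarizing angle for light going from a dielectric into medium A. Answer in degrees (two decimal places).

θ_B' ≈ 46.76°

Reversing the direction swaps n₁ and n₂, so tan θ_B' = 1/tan θ_B and θ_B' = 90° − θ_B.
Hence θ_B' = 90° − 43.24° = 46.76°.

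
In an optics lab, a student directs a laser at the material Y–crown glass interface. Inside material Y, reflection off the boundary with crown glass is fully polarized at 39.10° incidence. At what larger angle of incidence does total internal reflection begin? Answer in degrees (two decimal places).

From Brewster, n₂/n₁ = tan θ_B = tan 39.10° = 0.8127.
Then sin θ_c = n₂/n₁ = 0.8127, so θ_c = arcsin 0.8127 = 54.36°.

θ_c ≈ 54.36°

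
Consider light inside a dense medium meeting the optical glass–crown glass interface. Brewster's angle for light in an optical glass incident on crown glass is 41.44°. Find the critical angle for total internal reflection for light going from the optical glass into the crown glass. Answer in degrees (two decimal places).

θ_c ≈ 61.99°

tan θ_B = n₂/n₁ = tan 41.44° = 0.8829.
Total internal reflection: sin θ_c = n₂/n₁ = 0.8829.
θ_c = arcsin(0.8829) = 61.99°.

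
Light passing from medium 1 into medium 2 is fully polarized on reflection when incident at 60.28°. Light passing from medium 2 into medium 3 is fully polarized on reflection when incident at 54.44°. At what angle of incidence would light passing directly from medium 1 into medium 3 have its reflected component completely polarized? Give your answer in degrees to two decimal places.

n₂/n₁ = tan 60.28° = 1.7518 and n₃/n₂ = tan 54.44° = 1.3988.
So n₃/n₁ = (n₂/n₁)(n₃/n₂) = 1.7518 × 1.3988 = 2.4505.
θ_B(1→3) = arctan(2.4505) = 67.80°.

θ_B ≈ 67.80°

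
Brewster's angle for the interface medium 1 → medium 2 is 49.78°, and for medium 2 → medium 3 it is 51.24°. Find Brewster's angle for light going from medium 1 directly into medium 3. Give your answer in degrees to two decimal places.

θ_B ≈ 55.83°

n₂/n₁ = tan 49.78° = 1.1825 and n₃/n₂ = tan 51.24° = 1.2455.
n₃/n₁ = 1.4728. Then tan θ_B(1→3) = n₃/n₁, so θ_B(1→3) = arctan(1.4728) = 55.83°.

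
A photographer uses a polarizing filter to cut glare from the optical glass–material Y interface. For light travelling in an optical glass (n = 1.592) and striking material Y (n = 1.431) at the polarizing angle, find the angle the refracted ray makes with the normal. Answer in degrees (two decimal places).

θ_t ≈ 48.05°

First find Brewster's angle: tan θ_B = 1.431/1.592 = 0.8989, giving θ_B = 41.95°.
Since θ_B + θ_t = 90° at Brewster incidence, θ_t = 90° − 41.95° = 48.05°.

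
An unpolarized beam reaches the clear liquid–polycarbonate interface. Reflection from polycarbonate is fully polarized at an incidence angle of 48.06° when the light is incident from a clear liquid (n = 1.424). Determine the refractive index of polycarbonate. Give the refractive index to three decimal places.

n ≈ 1.585

Brewster's law: tan θ_B = n₂/n₁ (light incident in a clear liquid, refracted into polycarbonate).
n₂ = n₁ tan θ_B = 1.424 × tan 48.06° = 1.585.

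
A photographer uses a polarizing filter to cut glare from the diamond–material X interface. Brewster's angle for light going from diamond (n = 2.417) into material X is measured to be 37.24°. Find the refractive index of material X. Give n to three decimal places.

At Brewster's angle, tan θ_B = n₂/n₁ with n₁ on the incident side (diamond) and n₂ on the transmitted side (material X).
n₂ = n₁ tan θ_B = 2.417 × tan 37.24° = 1.837.

n ≈ 1.837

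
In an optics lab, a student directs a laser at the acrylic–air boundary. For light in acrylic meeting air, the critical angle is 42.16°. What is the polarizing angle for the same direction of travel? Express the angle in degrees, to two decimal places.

At the critical angle sin θ_c = n₂/n₁, giving n₂/n₁ = sin 42.16° = 0.6712.
Then tan θ_B = n₂/n₁ = 0.6712, so θ_B = arctan 0.6712 = 33.87°.

θ_B ≈ 33.87°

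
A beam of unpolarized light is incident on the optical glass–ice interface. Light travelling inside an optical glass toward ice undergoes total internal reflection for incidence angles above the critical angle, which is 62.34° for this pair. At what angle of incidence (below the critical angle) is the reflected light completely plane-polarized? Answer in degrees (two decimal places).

θ_B ≈ 41.53°

At the critical angle sin θ_c = n₂/n₁, giving n₂/n₁ = sin 62.34° = 0.8857.
Then tan θ_B = n₂/n₁ = 0.8857, so θ_B = arctan 0.8857 = 41.53°.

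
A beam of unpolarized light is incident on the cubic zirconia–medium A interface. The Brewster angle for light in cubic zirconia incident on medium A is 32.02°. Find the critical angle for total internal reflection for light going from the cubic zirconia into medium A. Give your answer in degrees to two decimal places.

θ_c ≈ 38.71°

From Brewster, n₂/n₁ = tan θ_B = tan 32.02° = 0.6254.
Then sin θ_c = n₂/n₁ = 0.6254, so θ_c = arcsin 0.6254 = 38.71°.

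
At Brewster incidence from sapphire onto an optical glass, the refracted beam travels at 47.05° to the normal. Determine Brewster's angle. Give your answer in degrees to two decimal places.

θ_B ≈ 42.95°

At Brewster's angle the reflected and refracted rays are perpendicular, so θ_B + θ_t = 90°.
θ_B = 90° − 47.05° = 42.95°.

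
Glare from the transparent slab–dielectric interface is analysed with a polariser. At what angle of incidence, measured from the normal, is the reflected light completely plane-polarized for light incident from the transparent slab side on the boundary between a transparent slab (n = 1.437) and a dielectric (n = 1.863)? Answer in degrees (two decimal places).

θ_B ≈ 52.36°

tan θ_B = n₂/n₁ = 1.863/1.437 = 1.2965.
So θ_B = arctan 1.2965 = 52.36°.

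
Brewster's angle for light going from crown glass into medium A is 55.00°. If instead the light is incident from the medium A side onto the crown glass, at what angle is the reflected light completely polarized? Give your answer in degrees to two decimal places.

θ_B' ≈ 35.00°

tan θ_B' = n₁/n₂ = 1/tan θ_B, so θ_B' = 90° − θ_B.
θ_B' = 90° − 55.00° = 35.00°.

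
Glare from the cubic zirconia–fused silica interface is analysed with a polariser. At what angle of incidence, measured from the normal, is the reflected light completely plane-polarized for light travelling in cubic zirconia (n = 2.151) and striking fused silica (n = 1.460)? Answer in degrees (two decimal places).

θ_B ≈ 34.17°

Here n₂/n₁ = 1.460/2.151 = 0.6788, and Brewster's law gives tan θ_B = n₂/n₁. Taking the arctangent, θ_B = 34.17°.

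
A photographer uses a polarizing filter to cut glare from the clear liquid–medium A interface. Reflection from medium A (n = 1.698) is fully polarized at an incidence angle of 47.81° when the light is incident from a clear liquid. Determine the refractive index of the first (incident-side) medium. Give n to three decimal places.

At Brewster's angle, tan θ_B = n₂/n₁ with n₁ on the incident side (a clear liquid) and n₂ on the transmitted side (medium A).
n₁ = n₂ / tan θ_B = 1.698 / tan 47.81° = 1.539.

n ≈ 1.539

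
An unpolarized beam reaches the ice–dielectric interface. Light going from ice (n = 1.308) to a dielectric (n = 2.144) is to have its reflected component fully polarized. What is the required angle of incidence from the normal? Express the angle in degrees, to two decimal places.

The reflected p-component vanishes when tan θ_B = n₂/n₁.
tan θ_B = n₂/n₁ = 2.144/1.308 = 1.6391.
θ_B = arctan(1.6391) = 58.61°.

θ_B ≈ 58.61°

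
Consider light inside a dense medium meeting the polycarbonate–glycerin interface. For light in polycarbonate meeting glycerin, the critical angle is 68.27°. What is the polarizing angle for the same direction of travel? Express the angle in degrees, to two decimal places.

sin θ_c = n₂/n₁, so n₂/n₁ = sin 68.27° = 0.9289.
Brewster: tan θ_B = n₂/n₁ = 0.9289.
θ_B = arctan(0.9289) = 42.89°.

θ_B ≈ 42.89°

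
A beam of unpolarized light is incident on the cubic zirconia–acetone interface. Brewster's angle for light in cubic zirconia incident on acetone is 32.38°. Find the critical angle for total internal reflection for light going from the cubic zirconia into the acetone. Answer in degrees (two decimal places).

From Brewster, n₂/n₁ = tan θ_B = tan 32.38° = 0.6341.
Then sin θ_c = n₂/n₁ = 0.6341, so θ_c = arcsin 0.6341 = 39.36°.

θ_c ≈ 39.36°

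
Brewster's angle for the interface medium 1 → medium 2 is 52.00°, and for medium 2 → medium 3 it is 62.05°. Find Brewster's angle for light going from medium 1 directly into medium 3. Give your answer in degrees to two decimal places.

tan θ_B(1→2) = n₂/n₁ = tan 52.00° = 1.2799.
tan θ_B(2→3) = n₃/n₂ = tan 62.05° = 1.8847.
So n₃/n₁ = (n₂/n₁)(n₃/n₂) = 1.2799 × 1.8847 = 2.4123.
θ_B(1→3) = arctan(2.4123) = 67.48°.

θ_B ≈ 67.48°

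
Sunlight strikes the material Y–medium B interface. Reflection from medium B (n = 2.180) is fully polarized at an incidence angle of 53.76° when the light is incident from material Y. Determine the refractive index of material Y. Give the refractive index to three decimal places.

n ≈ 1.598

Brewster's law: tan θ_B = n₂/n₁ (light incident in material Y, refracted into medium B).
n₁ = n₂ / tan θ_B = 2.180 / tan 53.76° = 1.598.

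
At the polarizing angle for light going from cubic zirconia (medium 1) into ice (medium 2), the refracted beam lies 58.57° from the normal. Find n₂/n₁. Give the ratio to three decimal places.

At Brewster incidence θ_B = 90° − θ_t = 90° − 58.57° = 31.43°.
tan θ_B = n₂/n₁, so n₂/n₁ = tan 31.43° = 0.611.

n₂/n₁ ≈ 0.611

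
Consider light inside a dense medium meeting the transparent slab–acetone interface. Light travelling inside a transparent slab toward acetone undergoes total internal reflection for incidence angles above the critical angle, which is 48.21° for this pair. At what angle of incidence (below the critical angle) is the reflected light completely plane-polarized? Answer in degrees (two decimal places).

At the critical angle sin θ_c = n₂/n₁, giving n₂/n₁ = sin 48.21° = 0.7456.
Then tan θ_B = n₂/n₁ = 0.7456, so θ_B = arctan 0.7456 = 36.71°.

θ_B ≈ 36.71°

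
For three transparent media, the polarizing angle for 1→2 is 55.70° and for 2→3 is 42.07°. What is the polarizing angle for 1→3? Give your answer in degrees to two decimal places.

Each Brewster angle gives a ratio: n₂/n₁ = tan 55.70° = 1.4659, n₃/n₂ = tan 42.07° = 0.9026.
n₃/n₁ = 1.3232. Then tan θ_B(1→3) = n₃/n₁, so θ_B(1→3) = arctan(1.3232) = 52.92°.

θ_B ≈ 52.92°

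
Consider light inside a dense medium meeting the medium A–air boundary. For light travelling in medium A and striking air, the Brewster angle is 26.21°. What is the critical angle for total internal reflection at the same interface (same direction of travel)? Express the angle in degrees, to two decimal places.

tan θ_B = n₂/n₁ = tan 26.21° = 0.4923.
Total internal reflection: sin θ_c = n₂/n₁ = 0.4923.
θ_c = arcsin(0.4923) = 29.49°.

θ_c ≈ 29.49°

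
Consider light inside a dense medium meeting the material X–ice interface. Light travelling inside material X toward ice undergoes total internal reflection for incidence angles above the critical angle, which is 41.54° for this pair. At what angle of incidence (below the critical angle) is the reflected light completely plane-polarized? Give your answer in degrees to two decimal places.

θ_B ≈ 33.55°

At the critical angle sin θ_c = n₂/n₁, giving n₂/n₁ = sin 41.54° = 0.6631.
Then tan θ_B = n₂/n₁ = 0.6631, so θ_B = arctan 0.6631 = 33.55°.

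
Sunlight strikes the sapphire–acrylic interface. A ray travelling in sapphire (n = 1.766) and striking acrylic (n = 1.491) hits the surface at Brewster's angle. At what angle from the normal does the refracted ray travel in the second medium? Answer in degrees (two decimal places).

First find Brewster's angle: tan θ_B = 1.491/1.766 = 0.8443, giving θ_B = 40.17°.
The refracted ray is perpendicular to the reflected ray, so θ_t = 90° − θ_B = 49.83°.

θ_t ≈ 49.83°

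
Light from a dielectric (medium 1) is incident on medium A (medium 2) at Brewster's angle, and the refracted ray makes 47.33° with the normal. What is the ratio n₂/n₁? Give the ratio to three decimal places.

At Brewster incidence θ_B = 90° − θ_t = 90° − 47.33° = 42.67°.
Then n₂/n₁ = tan θ_B = tan 42.67° = 0.922.

n₂/n₁ ≈ 0.922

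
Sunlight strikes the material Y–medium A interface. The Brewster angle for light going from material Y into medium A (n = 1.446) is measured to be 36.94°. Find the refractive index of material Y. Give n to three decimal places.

n ≈ 1.923

At the Brewster angle, tan θ_B = n₂/n₁ with n₁ on the incident side (material Y) and n₂ on the transmitted side (medium A).
n₁ = n₂ / tan θ_B = 1.446 / tan 36.94° = 1.923.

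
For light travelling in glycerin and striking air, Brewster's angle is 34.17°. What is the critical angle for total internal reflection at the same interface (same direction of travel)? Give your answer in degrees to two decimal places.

From Brewster, n₂/n₁ = tan θ_B = tan 34.17° = 0.6788.
Then sin θ_c = n₂/n₁ = 0.6788, so θ_c = arcsin 0.6788 = 42.75°.

θ_c ≈ 42.75°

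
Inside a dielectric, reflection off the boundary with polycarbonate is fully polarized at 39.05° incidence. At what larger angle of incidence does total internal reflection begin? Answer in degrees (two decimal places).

θ_c ≈ 54.22°

From Brewster, n₂/n₁ = tan θ_B = tan 39.05° = 0.8112.
Then sin θ_c = n₂/n₁ = 0.8112, so θ_c = arcsin 0.8112 = 54.22°.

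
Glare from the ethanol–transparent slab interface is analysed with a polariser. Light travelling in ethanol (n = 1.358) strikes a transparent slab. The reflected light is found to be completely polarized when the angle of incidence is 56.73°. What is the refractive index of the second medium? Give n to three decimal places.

Brewster's law: tan θ_B = n₂/n₁ (light incident in ethanol, refracted into a transparent slab).
n₂ = n₁ tan θ_B = 1.358 × tan 56.73° = 2.070.

n ≈ 2.070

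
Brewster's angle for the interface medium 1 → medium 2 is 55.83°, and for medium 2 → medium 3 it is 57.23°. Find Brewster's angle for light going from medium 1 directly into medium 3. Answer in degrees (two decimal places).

n₂/n₁ = tan 55.83° = 1.4731 and n₃/n₂ = tan 57.23° = 1.5535.
So n₃/n₁ = (n₂/n₁)(n₃/n₂) = 1.4731 × 1.5535 = 2.2885.
θ_B(1→3) = arctan(2.2885) = 66.40°.

θ_B ≈ 66.40°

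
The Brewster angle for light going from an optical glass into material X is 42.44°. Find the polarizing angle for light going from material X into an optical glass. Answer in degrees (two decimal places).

θ_B' ≈ 47.56°

Reversing the direction swaps n₁ and n₂, so tan θ_B' = 1/tan θ_B and θ_B' = 90° − θ_B.
Hence θ_B' = 90° − 42.44° = 47.56°.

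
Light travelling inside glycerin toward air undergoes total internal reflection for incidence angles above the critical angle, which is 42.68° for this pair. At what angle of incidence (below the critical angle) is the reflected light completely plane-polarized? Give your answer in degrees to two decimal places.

θ_B ≈ 34.13°

At the critical angle sin θ_c = n₂/n₁, giving n₂/n₁ = sin 42.68° = 0.6779.
Then tan θ_B = n₂/n₁ = 0.6779, so θ_B = arctan 0.6779 = 34.13°.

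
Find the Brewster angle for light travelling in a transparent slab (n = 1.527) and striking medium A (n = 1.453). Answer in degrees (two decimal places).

Here n₂/n₁ = 1.453/1.527 = 0.9515, and Brewster's law gives tan θ_B = n₂/n₁.
So θ_B = arctan 0.9515 = 43.58°.

θ_B ≈ 43.58°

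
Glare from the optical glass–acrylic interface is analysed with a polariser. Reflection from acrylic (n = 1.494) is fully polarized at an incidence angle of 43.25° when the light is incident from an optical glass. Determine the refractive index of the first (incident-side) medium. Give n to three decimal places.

n ≈ 1.588

At Brewster's angle, tan θ_B = n₂/n₁ with n₁ on the incident side (an optical glass) and n₂ on the transmitted side (acrylic).
n₁ = n₂ / tan θ_B = 1.494 / tan 43.25° = 1.588.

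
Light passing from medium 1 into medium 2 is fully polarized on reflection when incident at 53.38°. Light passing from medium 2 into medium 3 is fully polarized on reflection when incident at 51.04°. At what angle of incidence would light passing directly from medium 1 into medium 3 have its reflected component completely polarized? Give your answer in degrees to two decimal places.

θ_B ≈ 59.00°

n₂/n₁ = tan 53.38° = 1.3455 and n₃/n₂ = tan 51.04° = 1.2367.
So n₃/n₁ = (n₂/n₁)(n₃/n₂) = 1.3455 × 1.2367 = 1.6640.
θ_B(1→3) = arctan(1.6640) = 59.00°.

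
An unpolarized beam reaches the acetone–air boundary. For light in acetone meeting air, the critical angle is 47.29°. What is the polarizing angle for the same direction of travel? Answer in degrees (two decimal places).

θ_B ≈ 36.31°

sin θ_c = n₂/n₁, so n₂/n₁ = sin 47.29° = 0.7348.
Brewster: tan θ_B = n₂/n₁ = 0.7348.
θ_B = arctan(0.7348) = 36.31°.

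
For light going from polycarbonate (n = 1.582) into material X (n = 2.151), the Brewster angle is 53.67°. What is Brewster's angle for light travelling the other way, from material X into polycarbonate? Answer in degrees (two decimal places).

tan θ_B' = n₁/n₂ = 1/tan θ_B, so θ_B' = 90° − θ_B.
θ_B' = 90° − 53.67° = 36.33°.

θ_B' ≈ 36.33°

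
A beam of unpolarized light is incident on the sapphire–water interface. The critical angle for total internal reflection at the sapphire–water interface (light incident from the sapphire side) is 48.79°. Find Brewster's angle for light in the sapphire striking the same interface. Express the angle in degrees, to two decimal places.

At the critical angle sin θ_c = n₂/n₁, giving n₂/n₁ = sin 48.79° = 0.7523.
Then tan θ_B = n₂/n₁ = 0.7523, so θ_B = arctan 0.7523 = 36.95°.

θ_B ≈ 36.95°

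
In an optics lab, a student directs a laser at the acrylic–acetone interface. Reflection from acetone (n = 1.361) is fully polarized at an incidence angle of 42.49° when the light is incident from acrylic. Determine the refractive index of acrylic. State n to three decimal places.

n ≈ 1.486

At Brewster's angle, tan θ_B = n₂/n₁ with n₁ on the incident side (acrylic) and n₂ on the transmitted side (acetone).
n₁ = n₂ / tan θ_B = 1.361 / tan 42.49° = 1.486.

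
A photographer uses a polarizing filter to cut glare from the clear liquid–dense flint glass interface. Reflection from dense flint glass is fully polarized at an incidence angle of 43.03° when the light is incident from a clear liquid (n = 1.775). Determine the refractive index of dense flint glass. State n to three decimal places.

At the Brewster angle, tan θ_B = n₂/n₁ with n₁ on the incident side (a clear liquid) and n₂ on the transmitted side (dense flint glass).
n₂ = n₁ tan θ_B = 1.775 × tan 43.03° = 1.657.

n ≈ 1.657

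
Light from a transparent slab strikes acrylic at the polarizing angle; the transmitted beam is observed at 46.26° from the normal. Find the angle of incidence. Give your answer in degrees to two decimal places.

θ_B ≈ 43.74°

Brewster's condition makes the reflected and refracted beams perpendicular: θ_B + θ_t = 90°.
So θ_B = 90° − θ_t = 90° − 46.26° = 43.74°.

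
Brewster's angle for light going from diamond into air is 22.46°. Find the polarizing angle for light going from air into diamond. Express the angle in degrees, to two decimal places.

Reversing the direction swaps n₁ and n₂, so tan θ_B' = 1/tan θ_B and θ_B' = 90° − θ_B.
Hence θ_B' = 90° − 22.46° = 67.54°.

θ_B' ≈ 67.54°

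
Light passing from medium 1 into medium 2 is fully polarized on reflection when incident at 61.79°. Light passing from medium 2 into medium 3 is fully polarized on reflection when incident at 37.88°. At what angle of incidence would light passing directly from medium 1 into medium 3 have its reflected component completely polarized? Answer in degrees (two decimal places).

θ_B ≈ 55.41°

n₂/n₁ = tan 61.79° = 1.8642 and n₃/n₂ = tan 37.88° = 0.7779.
n₃/n₁ = 1.4502. Then tan θ_B(1→3) = n₃/n₁, so θ_B(1→3) = arctan(1.4502) = 55.41°.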